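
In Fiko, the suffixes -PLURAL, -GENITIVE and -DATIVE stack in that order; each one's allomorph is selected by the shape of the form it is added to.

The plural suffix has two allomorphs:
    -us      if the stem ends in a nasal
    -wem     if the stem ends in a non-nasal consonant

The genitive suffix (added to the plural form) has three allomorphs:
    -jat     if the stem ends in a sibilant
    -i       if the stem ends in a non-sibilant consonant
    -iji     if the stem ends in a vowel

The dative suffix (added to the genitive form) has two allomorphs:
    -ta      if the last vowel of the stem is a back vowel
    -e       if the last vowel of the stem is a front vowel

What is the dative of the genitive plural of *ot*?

otwemie

The final consonant of *ot* is /t/, which is non-nasal, so the plural suffix is -wem, giving *otwem*.
The plural form *otwem* — final sound /m/ (a non-sibilant consonant) → -i → *otwemi*.
The genitive form *otwemi*: last vowel = /i/, a front vowel → -e → *otwemie*.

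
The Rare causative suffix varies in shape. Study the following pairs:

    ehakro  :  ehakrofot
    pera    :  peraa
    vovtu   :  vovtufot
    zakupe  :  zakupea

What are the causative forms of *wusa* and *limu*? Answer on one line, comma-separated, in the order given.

Looking at the last vowel of each stem: -fot when the last vowel of the stem is a rounded vowel (*ehakro*, *vovtu*); -a when the last vowel of the stem is an unrounded vowel (*pera*, *zakupe*).
*wusa*: last vowel = /a/, an unrounded vowel → -a → *wusaa*.
*limu*: last vowel = /u/, a rounded vowel → -fot → *limufot*.

wusaa, limufot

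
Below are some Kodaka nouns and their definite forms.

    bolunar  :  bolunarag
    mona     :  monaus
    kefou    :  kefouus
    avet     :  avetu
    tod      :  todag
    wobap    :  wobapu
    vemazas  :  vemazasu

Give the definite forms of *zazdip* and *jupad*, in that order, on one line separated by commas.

Looking at the final sound of each stem: -u when the stem ends in a voiceless consonant (*avet*, *wobap*, *vemazas*); -ag when the stem ends in a voiced consonant (*bolunar*, *tod*); -us when the stem ends in a vowel (*mona*, *kefou*).
*zazdip*: final sound = /p/, a voiceless consonant → -u → *zazdipu*.
Since the final sound of *jupad* is /d/ (a voiced consonant), it takes -ag, giving *jupadag*.

zazdipu, jupadag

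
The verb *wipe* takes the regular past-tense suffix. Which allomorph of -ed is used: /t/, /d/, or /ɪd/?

The stem *wipe* ends in a voiceless consonant other than /t/.
The -ed suffix is realized as /ɪd/ after /t, d/; as /t/ after other voiceless consonants; and as /d/ after other voiced sounds.
So -ed on *wipe* is pronounced /t/.

/t/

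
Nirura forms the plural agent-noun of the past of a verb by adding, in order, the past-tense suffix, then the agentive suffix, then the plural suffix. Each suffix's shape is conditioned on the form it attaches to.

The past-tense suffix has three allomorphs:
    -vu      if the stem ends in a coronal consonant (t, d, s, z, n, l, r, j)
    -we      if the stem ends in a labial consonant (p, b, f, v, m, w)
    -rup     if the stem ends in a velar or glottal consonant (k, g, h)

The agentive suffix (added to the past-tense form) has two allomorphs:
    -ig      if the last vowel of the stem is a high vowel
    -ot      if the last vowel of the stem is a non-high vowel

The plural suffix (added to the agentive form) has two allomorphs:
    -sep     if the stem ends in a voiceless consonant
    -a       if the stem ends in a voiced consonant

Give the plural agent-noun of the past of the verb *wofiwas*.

*wofiwas* — final consonant /s/ (coronal) → -vu → *wofiwasvu*.
The last vowel of the past-tense form *wofiwasvu* is /u/, which is a high vowel, so the agentive suffix is -ig, giving *wofiwasvuig*.
The agentive form *wofiwasvuig*: final consonant = /g/, voiced → -a → *wofiwasvuiga*.

wofiwasvuiga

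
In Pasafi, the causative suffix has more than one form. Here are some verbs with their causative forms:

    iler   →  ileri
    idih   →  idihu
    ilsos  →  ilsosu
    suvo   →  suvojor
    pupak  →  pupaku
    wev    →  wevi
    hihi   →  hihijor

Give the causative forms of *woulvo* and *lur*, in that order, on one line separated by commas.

The suffix is conditioned by the final sound: -u when the stem ends in a voiceless consonant (*idih*, *ilsos*, *pupak*); -i when the stem ends in a voiced consonant (*iler*, *wev*); -jor when the stem ends in a vowel (*suvo*, *hihi*).
*woulvo* — final sound /o/ (a vowel) → -jor → *woulvojor*.
*lur* — final sound /r/ (a voiced consonant) → -i → *luri*.

woulvojor, luri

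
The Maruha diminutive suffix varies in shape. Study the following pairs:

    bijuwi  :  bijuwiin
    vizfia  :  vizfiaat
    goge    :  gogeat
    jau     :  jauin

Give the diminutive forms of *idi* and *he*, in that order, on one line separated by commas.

idiin, heat

Looking at the last vowel of each stem: -in when the last vowel of the stem is a high vowel (*bijuwi*, *jau*); -at when the last vowel of the stem is a non-high vowel (*vizfia*, *goge*).
Since the last vowel of *idi* is /i/ (a high vowel), it takes -in, giving *idiin*.
Since the last vowel of *he* is /e/ (a non-high vowel), it takes -at, giving *heat*.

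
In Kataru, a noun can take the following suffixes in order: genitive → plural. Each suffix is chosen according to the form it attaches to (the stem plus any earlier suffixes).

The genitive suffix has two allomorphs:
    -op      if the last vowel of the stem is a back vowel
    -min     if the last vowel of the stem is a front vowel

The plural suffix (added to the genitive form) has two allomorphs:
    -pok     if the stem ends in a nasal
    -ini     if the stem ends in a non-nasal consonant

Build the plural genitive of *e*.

eminpok

Since the last vowel of *e* is /e/ (a front vowel), it takes -min, giving *emin*.
Since the final consonant of the genitive form *emin* is /n/ (a nasal), it takes -pok, giving *eminpok*.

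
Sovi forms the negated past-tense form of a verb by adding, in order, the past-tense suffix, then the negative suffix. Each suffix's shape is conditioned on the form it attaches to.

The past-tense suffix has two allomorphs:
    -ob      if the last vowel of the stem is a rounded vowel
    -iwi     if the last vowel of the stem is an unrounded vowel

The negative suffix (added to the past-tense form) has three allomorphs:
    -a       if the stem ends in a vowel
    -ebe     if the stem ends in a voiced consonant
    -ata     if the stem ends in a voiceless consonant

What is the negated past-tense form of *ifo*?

*ifo* — last vowel /o/ (a rounded vowel) → -ob → *ifoob*.
Since the final sound of the past-tense form *ifoob* is /b/ (a voiced consonant), it takes -ebe, giving *ifoobebe*.

ifoobebe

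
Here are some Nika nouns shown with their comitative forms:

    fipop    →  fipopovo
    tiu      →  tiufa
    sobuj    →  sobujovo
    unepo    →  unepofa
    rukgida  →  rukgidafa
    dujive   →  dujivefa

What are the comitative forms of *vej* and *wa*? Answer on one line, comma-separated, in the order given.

Looking at the final sound of each stem: -ovo when the stem ends in a consonant (*fipop*, *sobuj*); -fa when the stem ends in a vowel (*tiu*, *unepo*, *rukgida*, *dujive*).
Since the final sound of *vej* is /j/ (a consonant), it takes -ovo, giving *vejovo*.
The final sound of *wa* is /a/, which is a vowel, so the suffix is -fa, giving *wafa*.

vejovo, wafa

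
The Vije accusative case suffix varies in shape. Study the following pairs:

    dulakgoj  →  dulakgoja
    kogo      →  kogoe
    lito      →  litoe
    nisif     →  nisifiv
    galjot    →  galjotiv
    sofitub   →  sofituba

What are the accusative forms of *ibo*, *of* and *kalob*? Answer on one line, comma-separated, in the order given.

The pattern is voicing of the final sound: -iv when the stem ends in a voiceless consonant (*nisif*, *galjot*); -a when the stem ends in a voiced consonant (*dulakgoj*, *sofitub*); -e when the stem ends in a vowel (*kogo*, *lito*).
The final sound of *ibo* is /o/, which is a vowel, so the suffix is -e, giving *iboe*.
Since the final sound of *of* is /f/ (a voiceless consonant), it takes -iv, giving *ofiv*.
*kalob*: final sound = /b/, a voiced consonant → -a → *kaloba*.

iboe, ofiv, kaloba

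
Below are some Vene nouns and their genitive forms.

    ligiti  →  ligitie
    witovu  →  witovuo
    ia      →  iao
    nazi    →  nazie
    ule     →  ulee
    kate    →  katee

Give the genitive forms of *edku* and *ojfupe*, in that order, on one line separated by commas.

The suffix is conditioned by the last vowel: -e when the last vowel of the stem is a front vowel (*ligiti*, *nazi*, *ule*, *kate*); -o when the last vowel of the stem is a back vowel (*witovu*, *ia*).
Since the last vowel of *edku* is /u/ (a back vowel), it takes -o, giving *edkuo*.
The last vowel of *ojfupe* is /e/, which is a front vowel, so the suffix is -e, giving *ojfupee*.

edkuo, ojfupee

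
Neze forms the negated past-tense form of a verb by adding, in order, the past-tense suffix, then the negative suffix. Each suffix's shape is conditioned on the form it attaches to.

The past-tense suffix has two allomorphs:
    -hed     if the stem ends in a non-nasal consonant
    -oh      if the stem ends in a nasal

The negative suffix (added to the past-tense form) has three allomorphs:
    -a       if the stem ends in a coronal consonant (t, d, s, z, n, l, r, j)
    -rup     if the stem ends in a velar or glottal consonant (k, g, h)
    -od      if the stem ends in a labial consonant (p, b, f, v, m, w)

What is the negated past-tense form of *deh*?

dehheda

The final consonant of *deh* is /h/, which is non-nasal, so the past-tense suffix is -hed, giving *dehhed*.
The final consonant of the past-tense form *dehhed* is /d/, which is coronal, so the negative suffix is -a, giving *dehheda*.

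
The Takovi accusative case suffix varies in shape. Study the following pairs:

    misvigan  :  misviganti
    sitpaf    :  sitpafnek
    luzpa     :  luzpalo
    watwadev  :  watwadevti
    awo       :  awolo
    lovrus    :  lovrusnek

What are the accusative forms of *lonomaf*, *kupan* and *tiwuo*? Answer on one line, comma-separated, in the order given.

lonomafnek, kupanti, tiwuolo

The pattern is voicing of the final sound: -nek when the stem ends in a voiceless consonant (*sitpaf*, *lovrus*); -ti when the stem ends in a voiced consonant (*misvigan*, *watwadev*); -lo when the stem ends in a vowel (*luzpa*, *awo*).
*lonomaf* — final sound /f/ (a voiceless consonant) → -nek → *lonomafnek*.
*kupan* — final sound /n/ (a voiced consonant) → -ti → *kupanti*.
*tiwuo*: final sound = /o/, a vowel → -lo → *tiwuolo*.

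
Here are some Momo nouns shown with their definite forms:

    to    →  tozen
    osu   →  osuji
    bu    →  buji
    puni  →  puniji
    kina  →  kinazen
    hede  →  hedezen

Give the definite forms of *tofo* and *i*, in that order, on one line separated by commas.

tofozen, iji

The suffix is conditioned by the last vowel: -ji when the last vowel of the stem is a high vowel (*osu*, *bu*, *puni*); -zen when the last vowel of the stem is a non-high vowel (*to*, *kina*, *hede*).
Since the last vowel of *tofo* is /o/ (a non-high vowel), it takes -zen, giving *tofozen*.
*i* — last vowel /i/ (a high vowel) → -ji → *iji*.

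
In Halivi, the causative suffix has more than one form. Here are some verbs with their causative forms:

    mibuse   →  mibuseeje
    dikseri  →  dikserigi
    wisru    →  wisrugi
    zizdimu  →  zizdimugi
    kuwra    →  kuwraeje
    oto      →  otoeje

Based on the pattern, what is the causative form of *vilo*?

viloeje

The pattern is height harmony: -gi when the last vowel of the stem is a high vowel (*dikseri*, *wisru*, *zizdimu*); -eje when the last vowel of the stem is a non-high vowel (*mibuse*, *kuwra*, *oto*).
*vilo*: last vowel = /o/, a non-high vowel → -eje → *viloeje*.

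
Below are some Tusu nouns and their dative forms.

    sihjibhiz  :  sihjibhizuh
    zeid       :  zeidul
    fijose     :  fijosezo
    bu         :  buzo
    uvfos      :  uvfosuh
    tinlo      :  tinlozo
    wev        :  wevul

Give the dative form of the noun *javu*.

javuzo

The alternation tracks the final sound of the stem — -uh when the stem ends in a sibilant (*sihjibhiz*, *uvfos*); -ul when the stem ends in a non-sibilant consonant (*zeid*, *wev*); -zo when the stem ends in a vowel (*fijose*, *bu*, *tinlo*).
*javu* — final sound /u/ (a vowel) → -zo → *javuzo*.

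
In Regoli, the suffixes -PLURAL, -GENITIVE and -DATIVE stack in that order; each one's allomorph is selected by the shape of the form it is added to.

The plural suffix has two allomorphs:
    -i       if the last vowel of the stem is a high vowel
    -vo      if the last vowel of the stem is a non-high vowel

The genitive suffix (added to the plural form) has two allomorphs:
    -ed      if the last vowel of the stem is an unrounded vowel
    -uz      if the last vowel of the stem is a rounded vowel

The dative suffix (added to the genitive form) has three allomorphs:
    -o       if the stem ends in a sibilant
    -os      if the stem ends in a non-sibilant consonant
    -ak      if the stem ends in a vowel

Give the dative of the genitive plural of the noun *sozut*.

Since the last vowel of *sozut* is /u/ (a high vowel), it takes -i, giving *sozuti*.
The last vowel of the plural form *sozuti* is /i/, which is an unrounded vowel, so the genitive suffix is -ed, giving *sozutied*.
The genitive form *sozutied* — final sound /d/ (a non-sibilant consonant) → -os → *sozutiedos*.

sozutiedos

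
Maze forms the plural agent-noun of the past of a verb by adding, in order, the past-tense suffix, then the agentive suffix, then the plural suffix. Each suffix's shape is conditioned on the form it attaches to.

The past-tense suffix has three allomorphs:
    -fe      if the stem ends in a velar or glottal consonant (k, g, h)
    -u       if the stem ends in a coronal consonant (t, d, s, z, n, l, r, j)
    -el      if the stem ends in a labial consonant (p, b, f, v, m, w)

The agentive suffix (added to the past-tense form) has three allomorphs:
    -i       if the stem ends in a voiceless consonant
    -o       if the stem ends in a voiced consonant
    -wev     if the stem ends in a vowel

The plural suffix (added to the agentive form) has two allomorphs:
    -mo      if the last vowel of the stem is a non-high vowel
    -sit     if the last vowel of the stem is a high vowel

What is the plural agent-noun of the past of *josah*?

josahfewevmo

Since the final consonant of *josah* is /h/ (velar/glottal), it takes -fe, giving *josahfe*.
The past-tense form *josahfe*: final sound = /e/, a vowel → -wev → *josahfewev*.
The last vowel of the agentive form *josahfewev* is /e/, which is a non-high vowel, so the plural suffix is -mo, giving *josahfewevmo*.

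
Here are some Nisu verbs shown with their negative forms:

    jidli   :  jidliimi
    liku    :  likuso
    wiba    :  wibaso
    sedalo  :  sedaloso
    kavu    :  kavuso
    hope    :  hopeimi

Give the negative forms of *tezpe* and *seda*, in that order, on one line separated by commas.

Looking at the last vowel of each stem: -imi when the last vowel of the stem is a front vowel (*jidli*, *hope*); -so when the last vowel of the stem is a back vowel (*liku*, *wiba*, *sedalo*, *kavu*).
*tezpe*: last vowel = /e/, a front vowel → -imi → *tezpeimi*.
Since the last vowel of *seda* is /a/ (a back vowel), it takes -so, giving *sedaso*.

tezpeimi, sedaso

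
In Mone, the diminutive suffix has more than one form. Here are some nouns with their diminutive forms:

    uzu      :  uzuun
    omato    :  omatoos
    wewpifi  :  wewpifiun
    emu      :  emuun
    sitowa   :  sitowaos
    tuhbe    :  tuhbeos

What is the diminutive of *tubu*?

The alternation tracks the last vowel of the stem — -un when the last vowel of the stem is a high vowel (*uzu*, *wewpifi*, *emu*); -os when the last vowel of the stem is a non-high vowel (*omato*, *sitowa*, *tuhbe*).
*tubu* — last vowel /u/ (a high vowel) → -un → *tubuun*.

tubuun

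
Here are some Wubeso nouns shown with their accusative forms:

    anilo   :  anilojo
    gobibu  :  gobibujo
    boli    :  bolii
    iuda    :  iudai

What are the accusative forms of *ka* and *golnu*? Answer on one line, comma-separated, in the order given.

kai, golnujo

The pattern is rounding harmony: -jo when the last vowel of the stem is a rounded vowel (*anilo*, *gobibu*); -i when the last vowel of the stem is an unrounded vowel (*boli*, *iuda*).
*ka* — last vowel /a/ (an unrounded vowel) → -i → *kai*.
Since the last vowel of *golnu* is /u/ (a rounded vowel), it takes -jo, giving *golnujo*.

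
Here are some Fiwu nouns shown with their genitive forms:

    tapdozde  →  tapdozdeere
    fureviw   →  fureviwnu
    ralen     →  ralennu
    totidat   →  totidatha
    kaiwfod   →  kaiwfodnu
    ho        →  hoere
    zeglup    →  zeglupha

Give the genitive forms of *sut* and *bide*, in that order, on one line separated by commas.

Looking at the final sound of each stem: -ha when the stem ends in a voiceless consonant (*totidat*, *zeglup*); -nu when the stem ends in a voiced consonant (*fureviw*, *ralen*, *kaiwfod*); -ere when the stem ends in a vowel (*tapdozde*, *ho*).
*sut*: final sound = /t/, a voiceless consonant → -ha → *sutha*.
*bide* — final sound /e/ (a vowel) → -ere → *bideere*.

sutha, bideere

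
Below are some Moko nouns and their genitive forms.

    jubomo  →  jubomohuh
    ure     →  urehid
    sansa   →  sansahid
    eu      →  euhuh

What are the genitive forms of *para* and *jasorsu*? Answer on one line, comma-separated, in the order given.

The suffix is conditioned by the last vowel: -huh when the last vowel of the stem is a rounded vowel (*jubomo*, *eu*); -hid when the last vowel of the stem is an unrounded vowel (*ure*, *sansa*).
*para*: last vowel = /a/, an unrounded vowel → -hid → *parahid*.
*jasorsu* — last vowel /u/ (a rounded vowel) → -huh → *jasorsuhuh*.

parahid, jasorsuhuh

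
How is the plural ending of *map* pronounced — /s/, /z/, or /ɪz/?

The stem *map* ends in a voiceless non-sibilant consonant.
The plural suffix surfaces as /ɪz/ after sibilants, /s/ after other voiceless consonants, and /z/ after other voiced sounds.
So the plural -s on *map* is pronounced /s/.

/s/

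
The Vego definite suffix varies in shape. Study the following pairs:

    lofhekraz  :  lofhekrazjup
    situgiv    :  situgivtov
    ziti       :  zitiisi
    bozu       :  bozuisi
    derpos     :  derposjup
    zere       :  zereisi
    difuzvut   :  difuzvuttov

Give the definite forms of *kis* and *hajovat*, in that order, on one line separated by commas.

The pattern is sibilance of the final sound: -jup when the stem ends in a sibilant (*lofhekraz*, *derpos*); -tov when the stem ends in a non-sibilant consonant (*situgiv*, *difuzvut*); -isi when the stem ends in a vowel (*ziti*, *bozu*, *zere*).
*kis* — final sound /s/ (a sibilant) → -jup → *kisjup*.
The final sound of *hajovat* is /t/, which is a non-sibilant consonant, so the suffix is -tov, giving *hajovattov*.

kisjup, hajovattov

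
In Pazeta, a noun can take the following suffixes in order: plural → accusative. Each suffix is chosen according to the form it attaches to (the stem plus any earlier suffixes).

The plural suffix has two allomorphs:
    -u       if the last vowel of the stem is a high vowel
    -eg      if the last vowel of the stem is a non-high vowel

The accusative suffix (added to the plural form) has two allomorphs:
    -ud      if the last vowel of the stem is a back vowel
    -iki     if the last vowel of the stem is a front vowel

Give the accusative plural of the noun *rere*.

*rere* — last vowel /e/ (a non-high vowel) → -eg → *rereeg*.
The plural form *rereeg* — last vowel /e/ (a front vowel) → -iki → *rereegiki*.

rereegiki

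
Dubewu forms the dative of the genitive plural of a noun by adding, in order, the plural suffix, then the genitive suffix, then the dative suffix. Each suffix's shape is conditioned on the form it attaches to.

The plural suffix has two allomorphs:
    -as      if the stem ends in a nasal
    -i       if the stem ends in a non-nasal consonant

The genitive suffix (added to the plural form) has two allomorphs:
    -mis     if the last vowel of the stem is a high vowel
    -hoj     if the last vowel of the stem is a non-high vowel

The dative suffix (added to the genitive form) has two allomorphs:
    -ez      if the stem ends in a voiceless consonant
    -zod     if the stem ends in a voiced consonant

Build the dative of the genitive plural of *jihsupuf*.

jihsupufimisez

The final consonant of *jihsupuf* is /f/, which is non-nasal, so the plural suffix is -i, giving *jihsupufi*.
The plural form *jihsupufi* — last vowel /i/ (a high vowel) → -mis → *jihsupufimis*.
Since the final consonant of the genitive form *jihsupufimis* is /s/ (voiceless), it takes -ez, giving *jihsupufimisez*.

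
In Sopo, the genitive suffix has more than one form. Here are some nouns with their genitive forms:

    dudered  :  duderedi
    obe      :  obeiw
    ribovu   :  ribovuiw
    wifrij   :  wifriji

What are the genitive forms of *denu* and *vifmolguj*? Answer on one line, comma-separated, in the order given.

The suffix is conditioned by the final sound: -i when the stem ends in a consonant (*dudered*, *wifrij*); -iw when the stem ends in a vowel (*obe*, *ribovu*).
*denu* — final sound /u/ (a vowel) → -iw → *denuiw*.
The final sound of *vifmolguj* is /j/, which is a consonant, so the suffix is -i, giving *vifmolguji*.

denuiw, vifmolguji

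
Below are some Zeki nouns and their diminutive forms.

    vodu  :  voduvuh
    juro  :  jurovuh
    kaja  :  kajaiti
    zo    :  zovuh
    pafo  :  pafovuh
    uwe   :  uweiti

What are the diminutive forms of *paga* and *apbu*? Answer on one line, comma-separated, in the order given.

The suffix is conditioned by the last vowel: -vuh when the last vowel of the stem is a rounded vowel (*vodu*, *juro*, *zo*, *pafo*); -iti when the last vowel of the stem is an unrounded vowel (*kaja*, *uwe*).
*paga* — last vowel /a/ (an unrounded vowel) → -iti → *pagaiti*.
*apbu*: last vowel = /u/, a rounded vowel → -vuh → *apbuvuh*.

pagaiti, apbuvuh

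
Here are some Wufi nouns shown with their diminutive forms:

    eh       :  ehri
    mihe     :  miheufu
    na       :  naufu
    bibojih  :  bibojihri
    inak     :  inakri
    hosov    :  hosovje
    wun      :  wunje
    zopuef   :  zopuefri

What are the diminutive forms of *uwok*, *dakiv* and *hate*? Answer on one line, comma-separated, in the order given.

uwokri, dakivje, hateufu

The suffix is conditioned by the final sound: -ri when the stem ends in a voiceless consonant (*eh*, *bibojih*, *inak*, *zopuef*); -je when the stem ends in a voiced consonant (*hosov*, *wun*); -ufu when the stem ends in a vowel (*mihe*, *na*).
Since the final sound of *uwok* is /k/ (a voiceless consonant), it takes -ri, giving *uwokri*.
Since the final sound of *dakiv* is /v/ (a voiced consonant), it takes -je, giving *dakivje*.
*hate* — final sound /e/ (a vowel) → -ufu → *hateufu*.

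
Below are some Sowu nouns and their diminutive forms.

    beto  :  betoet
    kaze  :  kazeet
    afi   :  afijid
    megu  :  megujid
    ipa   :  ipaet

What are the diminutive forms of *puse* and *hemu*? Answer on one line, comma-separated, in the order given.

puseet, hemujid

The suffix is conditioned by the last vowel: -jid when the last vowel of the stem is a high vowel (*afi*, *megu*); -et when the last vowel of the stem is a non-high vowel (*beto*, *kaze*, *ipa*).
The last vowel of *puse* is /e/, which is a non-high vowel, so the suffix is -et, giving *puseet*.
The last vowel of *hemu* is /u/, which is a high vowel, so the suffix is -jid, giving *hemujid*.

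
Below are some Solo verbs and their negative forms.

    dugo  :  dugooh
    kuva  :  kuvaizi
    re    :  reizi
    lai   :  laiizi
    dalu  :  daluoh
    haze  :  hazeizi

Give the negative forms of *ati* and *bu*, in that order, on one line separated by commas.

The suffix is conditioned by the last vowel: -oh when the last vowel of the stem is a rounded vowel (*dugo*, *dalu*); -izi when the last vowel of the stem is an unrounded vowel (*kuva*, *re*, *lai*, *haze*).
*ati*: last vowel = /i/, an unrounded vowel → -izi → *atiizi*.
The last vowel of *bu* is /u/, which is a rounded vowel, so the suffix is -oh, giving *buoh*.

atiizi, buoh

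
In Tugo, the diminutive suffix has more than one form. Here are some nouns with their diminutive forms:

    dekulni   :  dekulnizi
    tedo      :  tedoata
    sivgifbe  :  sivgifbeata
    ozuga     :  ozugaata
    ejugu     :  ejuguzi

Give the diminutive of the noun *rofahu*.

rofahuzi

The suffix is conditioned by the last vowel: -zi when the last vowel of the stem is a high vowel (*dekulni*, *ejugu*); -ata when the last vowel of the stem is a non-high vowel (*tedo*, *sivgifbe*, *ozuga*).
*rofahu*: last vowel = /u/, a high vowel → -zi → *rofahuzi*.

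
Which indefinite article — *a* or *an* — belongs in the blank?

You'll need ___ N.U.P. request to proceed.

an

The indefinite article is chosen by the initial *sound* of the following word, not its spelling.
The initialism *N.U.P.* is read letter by letter; the first letter, N, is pronounced /ɛn/, which begins with a vowel sound.
So the article is *an*: You'll need an N.U.P. request to proceed.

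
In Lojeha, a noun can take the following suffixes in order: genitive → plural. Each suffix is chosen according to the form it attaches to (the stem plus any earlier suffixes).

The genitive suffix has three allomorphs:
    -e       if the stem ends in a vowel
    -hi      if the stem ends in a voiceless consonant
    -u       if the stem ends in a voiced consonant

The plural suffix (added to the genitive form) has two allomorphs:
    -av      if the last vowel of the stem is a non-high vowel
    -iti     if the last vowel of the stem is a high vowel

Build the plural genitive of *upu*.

*upu* — final sound /u/ (a vowel) → -e → *upue*.
The genitive form *upue* — last vowel /e/ (a non-high vowel) → -av → *upueav*.

upueav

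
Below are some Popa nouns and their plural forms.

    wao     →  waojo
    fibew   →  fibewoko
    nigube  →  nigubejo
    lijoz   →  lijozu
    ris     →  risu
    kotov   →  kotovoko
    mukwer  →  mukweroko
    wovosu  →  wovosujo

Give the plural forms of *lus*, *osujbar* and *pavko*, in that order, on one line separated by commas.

The pattern is sibilance of the final sound: -u when the stem ends in a sibilant (*lijoz*, *ris*); -oko when the stem ends in a non-sibilant consonant (*fibew*, *kotov*, *mukwer*); -jo when the stem ends in a vowel (*wao*, *nigube*, *wovosu*).
*lus*: final sound = /s/, a sibilant → -u → *lusu*.
The final sound of *osujbar* is /r/, which is a non-sibilant consonant, so the suffix is -oko, giving *osujbaroko*.
Since the final sound of *pavko* is /o/ (a vowel), it takes -jo, giving *pavkojo*.

lusu, osujbaroko, pavkojo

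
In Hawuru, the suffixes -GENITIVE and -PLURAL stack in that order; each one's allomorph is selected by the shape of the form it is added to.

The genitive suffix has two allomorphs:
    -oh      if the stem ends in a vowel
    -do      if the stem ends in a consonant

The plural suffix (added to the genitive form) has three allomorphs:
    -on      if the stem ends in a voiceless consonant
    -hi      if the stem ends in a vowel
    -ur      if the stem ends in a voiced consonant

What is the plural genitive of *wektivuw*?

*wektivuw* — final sound /w/ (a consonant) → -do → *wektivuwdo*.
The genitive form *wektivuwdo*: final sound = /o/, a vowel → -hi → *wektivuwdohi*.

wektivuwdohi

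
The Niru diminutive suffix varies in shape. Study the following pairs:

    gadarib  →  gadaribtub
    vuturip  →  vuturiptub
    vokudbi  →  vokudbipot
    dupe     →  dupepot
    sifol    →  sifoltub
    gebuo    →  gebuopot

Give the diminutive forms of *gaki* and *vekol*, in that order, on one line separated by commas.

Looking at the final sound of each stem: -tub when the stem ends in a consonant (*gadarib*, *vuturip*, *sifol*); -pot when the stem ends in a vowel (*vokudbi*, *dupe*, *gebuo*).
Since the final sound of *gaki* is /i/ (a vowel), it takes -pot, giving *gakipot*.
The final sound of *vekol* is /l/, which is a consonant, so the suffix is -tub, giving *vekoltub*.

gakipot, vekoltub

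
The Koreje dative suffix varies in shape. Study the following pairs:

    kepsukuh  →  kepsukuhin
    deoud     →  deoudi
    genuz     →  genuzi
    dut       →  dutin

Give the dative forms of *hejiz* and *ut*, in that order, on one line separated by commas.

The alternation tracks the final consonant of the stem — -in when the stem ends in a voiceless consonant (*kepsukuh*, *dut*); -i when the stem ends in a voiced consonant (*deoud*, *genuz*).
*hejiz* — final consonant /z/ (voiced) → -i → *hejizi*.
*ut* — final consonant /t/ (voiceless) → -in → *utin*.

hejizi, utin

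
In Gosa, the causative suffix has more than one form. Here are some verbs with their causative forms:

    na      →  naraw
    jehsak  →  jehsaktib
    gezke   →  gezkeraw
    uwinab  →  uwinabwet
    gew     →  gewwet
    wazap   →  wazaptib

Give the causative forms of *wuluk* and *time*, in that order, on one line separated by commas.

Looking at the final sound of each stem: -tib when the stem ends in a voiceless consonant (*jehsak*, *wazap*); -wet when the stem ends in a voiced consonant (*uwinab*, *gew*); -raw when the stem ends in a vowel (*na*, *gezke*).
*wuluk*: final sound = /k/, a voiceless consonant → -tib → *wuluktib*.
The final sound of *time* is /e/, which is a vowel, so the suffix is -raw, giving *timeraw*.

wuluktib, timeraw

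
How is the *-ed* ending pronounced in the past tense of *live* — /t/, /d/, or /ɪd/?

/d/

The stem *live* ends in a voiced sound other than /d/.
The -ed suffix is realized as /ɪd/ after /t, d/; as /t/ after other voiceless consonants; and as /d/ after other voiced sounds.
So -ed on *live* is pronounced /d/.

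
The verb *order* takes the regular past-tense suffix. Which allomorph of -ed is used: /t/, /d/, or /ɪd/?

The stem *order* ends in a voiced sound other than /d/.
The -ed suffix is realized as /ɪd/ after /t, d/; as /t/ after other voiceless consonants; and as /d/ after other voiced sounds.
So -ed on *order* is pronounced /d/.

/d/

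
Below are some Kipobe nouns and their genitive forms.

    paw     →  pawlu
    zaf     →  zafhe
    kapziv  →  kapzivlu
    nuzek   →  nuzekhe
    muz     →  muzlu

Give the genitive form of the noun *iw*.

The pattern is voicing of the final consonant: -he when the stem ends in a voiceless consonant (*zaf*, *nuzek*); -lu when the stem ends in a voiced consonant (*paw*, *kapziv*, *muz*).
*iw*: final consonant = /w/, voiced → -lu → *iwlu*.

iwlu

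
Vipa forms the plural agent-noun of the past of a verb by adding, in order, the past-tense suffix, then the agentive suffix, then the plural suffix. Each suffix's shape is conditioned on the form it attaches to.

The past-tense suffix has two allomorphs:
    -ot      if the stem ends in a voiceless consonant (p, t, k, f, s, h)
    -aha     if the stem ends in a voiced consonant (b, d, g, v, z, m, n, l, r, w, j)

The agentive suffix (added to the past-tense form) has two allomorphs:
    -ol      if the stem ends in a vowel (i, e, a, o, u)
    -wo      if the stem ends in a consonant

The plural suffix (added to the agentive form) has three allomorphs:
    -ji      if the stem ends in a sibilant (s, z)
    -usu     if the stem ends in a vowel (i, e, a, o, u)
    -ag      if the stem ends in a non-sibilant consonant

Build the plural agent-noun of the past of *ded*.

dedahaolag

*ded* — final consonant /d/ (voiced) → -aha → *dedaha*.
Since the final sound of the past-tense form *dedaha* is /a/ (a vowel), it takes -ol, giving *dedahaol*.
The final sound of the agentive form *dedahaol* is /l/, which is a non-sibilant consonant, so the plural suffix is -ag, giving *dedahaolag*.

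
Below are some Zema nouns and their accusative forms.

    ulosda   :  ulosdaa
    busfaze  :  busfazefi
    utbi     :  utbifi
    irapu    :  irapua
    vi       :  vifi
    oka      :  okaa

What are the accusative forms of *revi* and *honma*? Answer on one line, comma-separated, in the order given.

revifi, honmaa

The alternation tracks the last vowel of the stem — -fi when the last vowel of the stem is a front vowel (*busfaze*, *utbi*, *vi*); -a when the last vowel of the stem is a back vowel (*ulosda*, *irapu*, *oka*).
*revi*: last vowel = /i/, a front vowel → -fi → *revifi*.
The last vowel of *honma* is /a/, which is a back vowel, so the suffix is -a, giving *honmaa*.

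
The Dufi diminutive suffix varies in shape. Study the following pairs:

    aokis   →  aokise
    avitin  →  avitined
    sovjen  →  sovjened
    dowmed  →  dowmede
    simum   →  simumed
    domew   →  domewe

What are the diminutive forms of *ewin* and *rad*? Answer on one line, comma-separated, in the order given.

The alternation tracks the final consonant of the stem — -ed when the stem ends in a nasal (*avitin*, *sovjen*, *simum*); -e when the stem ends in a non-nasal consonant (*aokis*, *dowmed*, *domew*).
*ewin*: final consonant = /n/, a nasal → -ed → *ewined*.
Since the final consonant of *rad* is /d/ (non-nasal), it takes -e, giving *rade*.

ewined, rade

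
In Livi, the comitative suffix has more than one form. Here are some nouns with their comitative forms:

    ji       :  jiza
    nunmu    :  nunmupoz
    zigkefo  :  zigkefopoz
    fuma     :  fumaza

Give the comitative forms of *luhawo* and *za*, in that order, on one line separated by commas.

The alternation tracks the last vowel of the stem — -poz when the last vowel of the stem is a rounded vowel (*nunmu*, *zigkefo*); -za when the last vowel of the stem is an unrounded vowel (*ji*, *fuma*).
*luhawo* — last vowel /o/ (a rounded vowel) → -poz → *luhawopoz*.
*za* — last vowel /a/ (an unrounded vowel) → -za → *zaza*.

luhawopoz, zaza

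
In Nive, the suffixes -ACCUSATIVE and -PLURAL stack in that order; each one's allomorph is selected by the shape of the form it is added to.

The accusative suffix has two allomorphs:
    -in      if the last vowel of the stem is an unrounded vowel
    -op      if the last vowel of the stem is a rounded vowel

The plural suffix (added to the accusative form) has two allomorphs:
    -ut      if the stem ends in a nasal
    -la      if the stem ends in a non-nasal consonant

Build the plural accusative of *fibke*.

fibkeinut

Since the last vowel of *fibke* is /e/ (an unrounded vowel), it takes -in, giving *fibkein*.
The final consonant of the accusative form *fibkein* is /n/, which is a nasal, so the plural suffix is -ut, giving *fibkeinut*.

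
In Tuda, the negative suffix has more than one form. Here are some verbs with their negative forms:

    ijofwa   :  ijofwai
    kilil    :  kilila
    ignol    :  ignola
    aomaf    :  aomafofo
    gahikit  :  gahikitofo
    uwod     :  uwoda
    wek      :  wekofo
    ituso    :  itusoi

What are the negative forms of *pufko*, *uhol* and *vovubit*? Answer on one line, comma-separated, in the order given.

Looking at the final sound of each stem: -ofo when the stem ends in a voiceless consonant (*aomaf*, *gahikit*, *wek*); -a when the stem ends in a voiced consonant (*kilil*, *ignol*, *uwod*); -i when the stem ends in a vowel (*ijofwa*, *ituso*).
*pufko*: final sound = /o/, a vowel → -i → *pufkoi*.
*uhol* — final sound /l/ (a voiced consonant) → -a → *uhola*.
*vovubit*: final sound = /t/, a voiceless consonant → -ofo → *vovubitofo*.

pufkoi, uhola, vovubitofo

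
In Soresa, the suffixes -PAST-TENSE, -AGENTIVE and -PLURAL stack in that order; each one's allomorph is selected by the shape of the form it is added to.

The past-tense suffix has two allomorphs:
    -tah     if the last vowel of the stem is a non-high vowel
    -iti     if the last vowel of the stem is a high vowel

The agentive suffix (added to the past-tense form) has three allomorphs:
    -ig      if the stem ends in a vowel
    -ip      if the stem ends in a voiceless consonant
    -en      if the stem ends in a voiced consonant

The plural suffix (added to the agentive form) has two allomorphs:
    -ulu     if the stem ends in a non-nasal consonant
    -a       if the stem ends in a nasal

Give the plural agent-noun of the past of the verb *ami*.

Since the last vowel of *ami* is /i/ (a high vowel), it takes -iti, giving *amiiti*.
Since the final sound of the past-tense form *amiiti* is /i/ (a vowel), it takes -ig, giving *amiitiig*.
The agentive form *amiitiig*: final consonant = /g/, non-nasal → -ulu → *amiitiigulu*.

amiitiigulu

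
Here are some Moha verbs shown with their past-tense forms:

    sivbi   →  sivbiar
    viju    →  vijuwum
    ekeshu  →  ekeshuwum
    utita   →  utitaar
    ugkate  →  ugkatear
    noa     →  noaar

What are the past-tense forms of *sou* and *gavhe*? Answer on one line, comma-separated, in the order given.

souwum, gavhear

The pattern is rounding harmony: -wum when the last vowel of the stem is a rounded vowel (*viju*, *ekeshu*); -ar when the last vowel of the stem is an unrounded vowel (*sivbi*, *utita*, *ugkate*, *noa*).
Since the last vowel of *sou* is /u/ (a rounded vowel), it takes -wum, giving *souwum*.
*gavhe* — last vowel /e/ (an unrounded vowel) → -ar → *gavhear*.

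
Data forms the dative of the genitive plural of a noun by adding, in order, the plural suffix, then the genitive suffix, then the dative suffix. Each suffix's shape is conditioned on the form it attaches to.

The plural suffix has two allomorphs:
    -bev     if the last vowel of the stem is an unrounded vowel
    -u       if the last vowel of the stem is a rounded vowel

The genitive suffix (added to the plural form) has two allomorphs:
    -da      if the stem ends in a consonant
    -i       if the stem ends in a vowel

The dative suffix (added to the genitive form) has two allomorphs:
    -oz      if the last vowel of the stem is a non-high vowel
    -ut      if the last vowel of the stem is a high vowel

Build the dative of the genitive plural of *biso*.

bisouiut

*biso* — last vowel /o/ (a rounded vowel) → -u → *bisou*.
The plural form *bisou*: final sound = /u/, a vowel → -i → *bisoui*.
The last vowel of the genitive form *bisoui* is /i/, which is a high vowel, so the dative suffix is -ut, giving *bisouiut*.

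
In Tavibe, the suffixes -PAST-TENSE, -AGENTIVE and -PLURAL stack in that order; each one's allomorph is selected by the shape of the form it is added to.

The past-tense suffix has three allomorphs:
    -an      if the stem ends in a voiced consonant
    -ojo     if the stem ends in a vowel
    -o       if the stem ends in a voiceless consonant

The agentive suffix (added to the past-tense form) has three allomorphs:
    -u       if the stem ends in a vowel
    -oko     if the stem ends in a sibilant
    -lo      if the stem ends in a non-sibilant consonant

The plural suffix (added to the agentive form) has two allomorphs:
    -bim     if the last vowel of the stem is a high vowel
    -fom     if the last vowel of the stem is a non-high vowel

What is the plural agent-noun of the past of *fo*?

Since the final sound of *fo* is /o/ (a vowel), it takes -ojo, giving *foojo*.
Since the final sound of the past-tense form *foojo* is /o/ (a vowel), it takes -u, giving *foojou*.
The agentive form *foojou*: last vowel = /u/, a high vowel → -bim → *foojoubim*.

foojoubim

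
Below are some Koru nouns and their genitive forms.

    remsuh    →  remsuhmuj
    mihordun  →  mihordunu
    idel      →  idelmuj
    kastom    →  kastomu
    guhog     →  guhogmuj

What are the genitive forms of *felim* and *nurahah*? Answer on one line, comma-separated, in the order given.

The suffix is conditioned by the final consonant: -u when the stem ends in a nasal (*mihordun*, *kastom*); -muj when the stem ends in a non-nasal consonant (*remsuh*, *idel*, *guhog*).
Since the final consonant of *felim* is /m/ (a nasal), it takes -u, giving *felimu*.
*nurahah*: final consonant = /h/, non-nasal → -muj → *nurahahmuj*.

felimu, nurahahmuj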